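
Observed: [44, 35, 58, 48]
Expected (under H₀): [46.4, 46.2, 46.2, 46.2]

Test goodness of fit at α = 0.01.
Chi-square goodness of fit test:
H₀: observed counts match expected distribution
H₁: observed counts differ from expected distribution
df = k - 1 = 3
χ² = Σ(O - E)²/E
   = (44 - 46.4)²/46.4 + (35 - 46.2)²/46.2 + (58 - 46.2)²/46.2 + (48 - 46.2)²/46.2
   = 0.124 + 2.715 + 3.014 + 0.070
   = 5.92
p-value = 0.1154

Since p-value > α = 0.01, we fail to reject H₀.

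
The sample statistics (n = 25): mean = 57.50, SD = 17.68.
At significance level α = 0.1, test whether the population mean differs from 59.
One-sample t-test:
H₀: μ = 59
H₁: μ ≠ 59
df = n - 1 = 24
t = (x̄ - μ₀) / (s/√n) = (57.50 - 59) / (17.68/√25) = -0.424
p-value = 0.6752

Since p-value > α = 0.1, we fail to reject H₀.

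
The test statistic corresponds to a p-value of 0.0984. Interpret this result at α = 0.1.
Since p = 0.0984 < α = 0.1, reject H₀.
There is sufficient evidence to reject the null hypothesis; the result is statistically significant at the 0.1 level.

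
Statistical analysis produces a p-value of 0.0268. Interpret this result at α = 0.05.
Since p = 0.0268 < α = 0.05, reject H₀.
There is sufficient evidence to reject the null hypothesis; the result is statistically significant at the 0.05 level.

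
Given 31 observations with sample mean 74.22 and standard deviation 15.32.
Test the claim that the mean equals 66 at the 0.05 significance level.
One-sample t-test:
H₀: μ = 66
H₁: μ ≠ 66
df = n - 1 = 30
t = (x̄ - μ₀) / (s/√n) = (74.22 - 66) / (15.32/√31) = 2.987
p-value = 0.0056

Since p-value < α = 0.05, we reject H₀.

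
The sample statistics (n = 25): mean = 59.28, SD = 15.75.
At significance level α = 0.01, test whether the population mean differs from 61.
One-sample t-test:
H₀: μ = 61
H₁: μ ≠ 61
df = n - 1 = 24
t = (x̄ - μ₀) / (s/√n) = (59.28 - 61) / (15.75/√25) = -0.546
p-value = 0.5901

Since p-value > α = 0.01, we fail to reject H₀.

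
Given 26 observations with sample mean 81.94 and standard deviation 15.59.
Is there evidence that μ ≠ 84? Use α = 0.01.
One-sample t-test:
H₀: μ = 84
H₁: μ ≠ 84
df = n - 1 = 25
t = (x̄ - μ₀) / (s/√n) = (81.94 - 84) / (15.59/√26) = -0.674
p-value = 0.5066

Since p-value > α = 0.01, we fail to reject H₀.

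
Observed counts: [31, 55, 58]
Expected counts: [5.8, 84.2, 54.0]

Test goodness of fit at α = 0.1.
Chi-square goodness of fit test:
H₀: observed counts match expected distribution
H₁: observed counts differ from expected distribution
df = k - 1 = 2
χ² = Σ(O - E)²/E
   = (31 - 5.8)²/5.8 + (55 - 84.2)²/84.2 + (58 - 54.0)²/54.0
   = 109.490 + 10.126 + 0.296
   = 119.91
p-value < 0.0001

Since p-value < α = 0.1, we reject H₀.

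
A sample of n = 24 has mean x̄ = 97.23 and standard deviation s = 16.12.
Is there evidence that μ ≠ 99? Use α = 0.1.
One-sample t-test:
H₀: μ = 99
H₁: μ ≠ 99
df = n - 1 = 23
t = (x̄ - μ₀) / (s/√n) = (97.23 - 99) / (16.12/√24) = -0.538
p-value = 0.5958

Since p-value > α = 0.1, we fail to reject H₀.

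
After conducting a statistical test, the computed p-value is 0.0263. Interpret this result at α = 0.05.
Since p = 0.0263 < α = 0.05, reject H₀.
There is sufficient evidence to reject the null hypothesis; the result is statistically significant at the 0.05 level.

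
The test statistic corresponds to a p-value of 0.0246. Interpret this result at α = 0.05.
Since p = 0.0246 < α = 0.05, reject H₀.
There is sufficient evidence to reject the null hypothesis; the result is statistically significant at the 0.05 level.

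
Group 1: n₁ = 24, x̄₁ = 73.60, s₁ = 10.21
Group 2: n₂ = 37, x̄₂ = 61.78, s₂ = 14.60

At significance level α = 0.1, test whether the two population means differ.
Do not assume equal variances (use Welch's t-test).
Welch's two-sample t-test:
H₀: μ₁ = μ₂
H₁: μ₁ ≠ μ₂
s₁²/n₁ = 10.21²/24 = 4.3435,  s₂²/n₂ = 14.60²/37 = 5.7611
SE = √(s₁²/n₁ + s₂²/n₂) = √(4.3435 + 5.7611) = 3.1788
df (Welch-Satterthwaite) = (s₁²/n₁ + s₂²/n₂)² / [(s₁²/n₁)²/(n₁-1) + (s₂²/n₂)²/(n₂-1)] ≈ 58.61
t = (x̄₁ - x̄₂) / SE = (73.60 - 61.78) / 3.1788 = 11.82 / 3.1788 = 3.718
p-value = 0.0005

Since p-value < α = 0.1, we reject H₀.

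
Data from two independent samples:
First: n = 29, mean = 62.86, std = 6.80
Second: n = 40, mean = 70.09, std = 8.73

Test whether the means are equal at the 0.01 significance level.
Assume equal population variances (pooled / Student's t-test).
Student's two-sample t-test (equal variances):
H₀: μ₁ = μ₂
H₁: μ₁ ≠ μ₂
df = n₁ + n₂ - 2 = 67
Pooled variance s_p² = [(n₁-1)s₁² + (n₂-1)s₂²] / (n₁ + n₂ - 2) = [(28)(6.80²) + (39)(8.73²)] / 67 = 63.6869
SE = √(s_p²(1/n₁ + 1/n₂)) = √(63.6869 × (1/29 + 1/40)) = 1.9463
t = (x̄₁ - x̄₂) / SE = (62.86 - 70.09) / 1.9463 = -7.23 / 1.9463 = -3.715
p-value = 0.0004

Since p-value < α = 0.01, we reject H₀.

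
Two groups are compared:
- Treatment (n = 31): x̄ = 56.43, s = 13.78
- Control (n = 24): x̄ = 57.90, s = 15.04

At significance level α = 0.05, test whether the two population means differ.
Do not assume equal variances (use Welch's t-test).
Welch's two-sample t-test:
H₀: μ₁ = μ₂
H₁: μ₁ ≠ μ₂
s₁²/n₁ = 13.78²/31 = 6.1254,  s₂²/n₂ = 15.04²/24 = 9.4251
SE = √(s₁²/n₁ + s₂²/n₂) = √(6.1254 + 9.4251) = 3.9434
df (Welch-Satterthwaite) = (s₁²/n₁ + s₂²/n₂)² / [(s₁²/n₁)²/(n₁-1) + (s₂²/n₂)²/(n₂-1)] ≈ 47.30
t = (x̄₁ - x̄₂) / SE = (56.43 - 57.90) / 3.9434 = -1.47 / 3.9434 = -0.373
p-value = 0.7110

Since p-value > α = 0.05, we fail to reject H₀.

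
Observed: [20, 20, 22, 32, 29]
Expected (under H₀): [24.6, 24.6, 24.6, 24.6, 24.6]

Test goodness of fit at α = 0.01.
Chi-square goodness of fit test:
H₀: observed counts match expected distribution
H₁: observed counts differ from expected distribution
df = k - 1 = 4
χ² = Σ(O - E)²/E
   = (20 - 24.6)²/24.6 + (20 - 24.6)²/24.6 + (22 - 24.6)²/24.6 + (32 - 24.6)²/24.6 + (29 - 24.6)²/24.6
   = 0.860 + 0.860 + 0.275 + 2.226 + 0.787
   = 5.01
p-value = 0.2865

Since p-value > α = 0.01, we fail to reject H₀.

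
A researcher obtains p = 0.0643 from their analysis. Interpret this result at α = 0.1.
Since p = 0.0643 < α = 0.1, reject H₀.
There is sufficient evidence to reject the null hypothesis; the result is statistically significant at the 0.1 level.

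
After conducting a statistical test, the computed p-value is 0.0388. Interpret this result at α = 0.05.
Since p = 0.0388 < α = 0.05, reject H₀.
There is sufficient evidence to reject the null hypothesis; the result is statistically significant at the 0.05 level.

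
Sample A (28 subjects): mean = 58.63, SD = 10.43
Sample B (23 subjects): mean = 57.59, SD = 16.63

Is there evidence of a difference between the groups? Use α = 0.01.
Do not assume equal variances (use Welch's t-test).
Welch's two-sample t-test:
H₀: μ₁ = μ₂
H₁: μ₁ ≠ μ₂
s₁²/n₁ = 10.43²/28 = 3.8852,  s₂²/n₂ = 16.63²/23 = 12.0242
SE = √(s₁²/n₁ + s₂²/n₂) = √(3.8852 + 12.0242) = 3.9887
df (Welch-Satterthwaite) = (s₁²/n₁ + s₂²/n₂)² / [(s₁²/n₁)²/(n₁-1) + (s₂²/n₂)²/(n₂-1)] ≈ 35.49
t = (x̄₁ - x̄₂) / SE = (58.63 - 57.59) / 3.9887 = 1.04 / 3.9887 = 0.261
p-value = 0.7958

Since p-value > α = 0.01, we fail to reject H₀.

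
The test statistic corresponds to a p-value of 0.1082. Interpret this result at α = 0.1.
Since p = 0.1082 > α = 0.1, fail to reject H₀.
There is insufficient evidence to reject the null hypothesis; the result is not statistically significant at the 0.1 level.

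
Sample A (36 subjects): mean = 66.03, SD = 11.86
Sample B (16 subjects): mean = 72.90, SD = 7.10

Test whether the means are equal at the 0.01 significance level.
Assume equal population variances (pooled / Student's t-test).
Student's two-sample t-test (equal variances):
H₀: μ₁ = μ₂
H₁: μ₁ ≠ μ₂
df = n₁ + n₂ - 2 = 50
Pooled variance s_p² = [(n₁-1)s₁² + (n₂-1)s₂²] / (n₁ + n₂ - 2) = [(35)(11.86²) + (15)(7.10²)] / 50 = 113.5847
SE = √(s_p²(1/n₁ + 1/n₂)) = √(113.5847 × (1/36 + 1/16)) = 3.2022
t = (x̄₁ - x̄₂) / SE = (66.03 - 72.90) / 3.2022 = -6.87 / 3.2022 = -2.145
p-value = 0.0368

Since p-value > α = 0.01, we fail to reject H₀.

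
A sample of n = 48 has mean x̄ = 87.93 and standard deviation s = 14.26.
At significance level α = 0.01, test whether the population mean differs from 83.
One-sample t-test:
H₀: μ = 83
H₁: μ ≠ 83
df = n - 1 = 47
t = (x̄ - μ₀) / (s/√n) = (87.93 - 83) / (14.26/√48) = 2.395
p-value = 0.0206

Since p-value > α = 0.01, we fail to reject H₀.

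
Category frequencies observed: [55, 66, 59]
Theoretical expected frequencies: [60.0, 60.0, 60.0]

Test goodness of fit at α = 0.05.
Chi-square goodness of fit test:
H₀: observed counts match expected distribution
H₁: observed counts differ from expected distribution
df = k - 1 = 2
χ² = Σ(O - E)²/E
   = (55 - 60.0)²/60.0 + (66 - 60.0)²/60.0 + (59 - 60.0)²/60.0
   = 0.417 + 0.600 + 0.017
   = 1.03
p-value = 0.5965

Since p-value > α = 0.05, we fail to reject H₀.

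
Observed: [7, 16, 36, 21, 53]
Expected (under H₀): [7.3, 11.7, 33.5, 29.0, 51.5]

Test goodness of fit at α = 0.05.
Chi-square goodness of fit test:
H₀: observed counts match expected distribution
H₁: observed counts differ from expected distribution
df = k - 1 = 4
χ² = Σ(O - E)²/E
   = (7 - 7.3)²/7.3 + (16 - 11.7)²/11.7 + (36 - 33.5)²/33.5 + (21 - 29.0)²/29.0 + (53 - 51.5)²/51.5
   = 0.012 + 1.580 + 0.187 + 2.207 + 0.044
   = 4.03
p-value = 0.4020

Since p-value > α = 0.05, we fail to reject H₀.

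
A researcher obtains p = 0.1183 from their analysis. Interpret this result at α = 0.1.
Since p = 0.1183 > α = 0.1, fail to reject H₀.
There is insufficient evidence to reject the null hypothesis; the result is not statistically significant at the 0.1 level.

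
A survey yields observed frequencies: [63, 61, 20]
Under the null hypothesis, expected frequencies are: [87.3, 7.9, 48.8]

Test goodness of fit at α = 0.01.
Chi-square goodness of fit test:
H₀: observed counts match expected distribution
H₁: observed counts differ from expected distribution
df = k - 1 = 2
χ² = Σ(O - E)²/E
   = (63 - 87.3)²/87.3 + (61 - 7.9)²/7.9 + (20 - 48.8)²/48.8
   = 6.764 + 356.913 + 16.997
   = 380.67
p-value < 0.0001

Since p-value < α = 0.01, we reject H₀.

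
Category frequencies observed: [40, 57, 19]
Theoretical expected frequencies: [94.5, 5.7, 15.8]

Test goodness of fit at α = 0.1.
Chi-square goodness of fit test:
H₀: observed counts match expected distribution
H₁: observed counts differ from expected distribution
df = k - 1 = 2
χ² = Σ(O - E)²/E
   = (40 - 94.5)²/94.5 + (57 - 5.7)²/5.7 + (19 - 15.8)²/15.8
   = 31.431 + 461.700 + 0.648
   = 493.78
p-value < 0.0001

Since p-value < α = 0.1, we reject H₀.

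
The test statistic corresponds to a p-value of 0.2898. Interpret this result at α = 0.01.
Since p = 0.2898 > α = 0.01, fail to reject H₀.
There is insufficient evidence to reject the null hypothesis; the result is not statistically significant at the 0.01 level.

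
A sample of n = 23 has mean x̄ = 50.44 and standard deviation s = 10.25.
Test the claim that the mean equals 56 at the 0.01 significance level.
One-sample t-test:
H₀: μ = 56
H₁: μ ≠ 56
df = n - 1 = 22
t = (x̄ - μ₀) / (s/√n) = (50.44 - 56) / (10.25/√23) = -2.601
p-value = 0.0163

Since p-value > α = 0.01, we fail to reject H₀.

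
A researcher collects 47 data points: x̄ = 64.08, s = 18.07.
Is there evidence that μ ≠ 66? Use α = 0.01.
One-sample t-test:
H₀: μ = 66
H₁: μ ≠ 66
df = n - 1 = 46
t = (x̄ - μ₀) / (s/√n) = (64.08 - 66) / (18.07/√47) = -0.728
p-value = 0.4700

Since p-value > α = 0.01, we fail to reject H₀.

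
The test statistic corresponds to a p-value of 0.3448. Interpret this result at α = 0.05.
Since p = 0.3448 > α = 0.05, fail to reject H₀.
There is insufficient evidence to reject the null hypothesis; the result is not statistically significant at the 0.05 level.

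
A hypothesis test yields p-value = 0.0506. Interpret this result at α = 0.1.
Since p = 0.0506 < α = 0.1, reject H₀.
There is sufficient evidence to reject the null hypothesis; the result is statistically significant at the 0.1 level.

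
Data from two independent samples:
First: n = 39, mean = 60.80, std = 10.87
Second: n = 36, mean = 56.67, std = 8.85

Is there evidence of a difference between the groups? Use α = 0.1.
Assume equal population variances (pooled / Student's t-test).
Student's two-sample t-test (equal variances):
H₀: μ₁ = μ₂
H₁: μ₁ ≠ μ₂
df = n₁ + n₂ - 2 = 73
Pooled variance s_p² = [(n₁-1)s₁² + (n₂-1)s₂²] / (n₁ + n₂ - 2) = [(38)(10.87²) + (35)(8.85²)] / 73 = 99.0582
SE = √(s_p²(1/n₁ + 1/n₂)) = √(99.0582 × (1/39 + 1/36)) = 2.3003
t = (x̄₁ - x̄₂) / SE = (60.80 - 56.67) / 2.3003 = 4.13 / 2.3003 = 1.795
p-value = 0.0767

Since p-value < α = 0.1, we reject H₀.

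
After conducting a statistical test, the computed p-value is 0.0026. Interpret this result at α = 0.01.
Since p = 0.0026 < α = 0.01, reject H₀.
There is sufficient evidence to reject the null hypothesis; the result is statistically significant at the 0.01 level.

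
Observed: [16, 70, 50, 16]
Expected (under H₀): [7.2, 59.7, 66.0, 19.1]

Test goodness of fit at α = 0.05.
Chi-square goodness of fit test:
H₀: observed counts match expected distribution
H₁: observed counts differ from expected distribution
df = k - 1 = 3
χ² = Σ(O - E)²/E
   = (16 - 7.2)²/7.2 + (70 - 59.7)²/59.7 + (50 - 66.0)²/66.0 + (16 - 19.1)²/19.1
   = 10.756 + 1.777 + 3.879 + 0.503
   = 16.91
p-value = 0.0007

Since p-value < α = 0.05, we reject H₀.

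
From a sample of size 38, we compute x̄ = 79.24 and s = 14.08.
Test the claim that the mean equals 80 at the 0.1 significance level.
One-sample t-test:
H₀: μ = 80
H₁: μ ≠ 80
df = n - 1 = 37
t = (x̄ - μ₀) / (s/√n) = (79.24 - 80) / (14.08/√38) = -0.333
p-value = 0.7412

Since p-value > α = 0.1, we fail to reject H₀.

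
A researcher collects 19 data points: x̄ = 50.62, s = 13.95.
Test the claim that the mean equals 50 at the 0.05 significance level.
One-sample t-test:
H₀: μ = 50
H₁: μ ≠ 50
df = n - 1 = 18
t = (x̄ - μ₀) / (s/√n) = (50.62 - 50) / (13.95/√19) = 0.194
p-value = 0.8486

Since p-value > α = 0.05, we fail to reject H₀.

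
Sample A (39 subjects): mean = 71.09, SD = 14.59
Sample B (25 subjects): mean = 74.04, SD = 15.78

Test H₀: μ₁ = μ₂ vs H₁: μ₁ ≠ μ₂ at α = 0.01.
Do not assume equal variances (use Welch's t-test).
Welch's two-sample t-test:
H₀: μ₁ = μ₂
H₁: μ₁ ≠ μ₂
s₁²/n₁ = 14.59²/39 = 5.4582,  s₂²/n₂ = 15.78²/25 = 9.9603
SE = √(s₁²/n₁ + s₂²/n₂) = √(5.4582 + 9.9603) = 3.9266
df (Welch-Satterthwaite) = (s₁²/n₁ + s₂²/n₂)² / [(s₁²/n₁)²/(n₁-1) + (s₂²/n₂)²/(n₂-1)] ≈ 48.34
t = (x̄₁ - x̄₂) / SE = (71.09 - 74.04) / 3.9266 = -2.95 / 3.9266 = -0.751
p-value = 0.4561

Since p-value > α = 0.01, we fail to reject H₀.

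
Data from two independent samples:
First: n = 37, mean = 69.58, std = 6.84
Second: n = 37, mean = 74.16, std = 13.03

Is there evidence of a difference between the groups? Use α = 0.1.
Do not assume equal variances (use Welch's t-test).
Welch's two-sample t-test:
H₀: μ₁ = μ₂
H₁: μ₁ ≠ μ₂
s₁²/n₁ = 6.84²/37 = 1.2645,  s₂²/n₂ = 13.03²/37 = 4.5887
SE = √(s₁²/n₁ + s₂²/n₂) = √(1.2645 + 4.5887) = 2.4193
df (Welch-Satterthwaite) = (s₁²/n₁ + s₂²/n₂)² / [(s₁²/n₁)²/(n₁-1) + (s₂²/n₂)²/(n₂-1)] ≈ 54.44
t = (x̄₁ - x̄₂) / SE = (69.58 - 74.16) / 2.4193 = -4.58 / 2.4193 = -1.893
p-value = 0.0637

Since p-value < α = 0.1, we reject H₀.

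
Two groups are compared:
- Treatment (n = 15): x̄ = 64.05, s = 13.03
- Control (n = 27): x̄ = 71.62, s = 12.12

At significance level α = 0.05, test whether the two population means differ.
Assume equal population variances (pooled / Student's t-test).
Student's two-sample t-test (equal variances):
H₀: μ₁ = μ₂
H₁: μ₁ ≠ μ₂
df = n₁ + n₂ - 2 = 40
Pooled variance s_p² = [(n₁-1)s₁² + (n₂-1)s₂²] / (n₁ + n₂ - 2) = [(14)(13.03²) + (26)(12.12²)] / 40 = 154.9047
SE = √(s_p²(1/n₁ + 1/n₂)) = √(154.9047 × (1/15 + 1/27)) = 4.0080
t = (x̄₁ - x̄₂) / SE = (64.05 - 71.62) / 4.0080 = -7.57 / 4.0080 = -1.889
p-value = 0.0662

Since p-value > α = 0.05, we fail to reject H₀.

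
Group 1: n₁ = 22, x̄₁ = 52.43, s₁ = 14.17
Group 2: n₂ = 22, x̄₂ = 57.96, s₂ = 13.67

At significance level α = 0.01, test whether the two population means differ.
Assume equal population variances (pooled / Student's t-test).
Student's two-sample t-test (equal variances):
H₀: μ₁ = μ₂
H₁: μ₁ ≠ μ₂
df = n₁ + n₂ - 2 = 42
Pooled variance s_p² = [(n₁-1)s₁² + (n₂-1)s₂²] / (n₁ + n₂ - 2) = [(21)(14.17²) + (21)(13.67²)] / 42 = 193.8289
SE = √(s_p²(1/n₁ + 1/n₂)) = √(193.8289 × (1/22 + 1/22)) = 4.1977
t = (x̄₁ - x̄₂) / SE = (52.43 - 57.96) / 4.1977 = -5.53 / 4.1977 = -1.317
p-value = 0.1949

Since p-value > α = 0.01, we fail to reject H₀.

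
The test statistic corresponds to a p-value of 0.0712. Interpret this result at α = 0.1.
Since p = 0.0712 < α = 0.1, reject H₀.
There is sufficient evidence to reject the null hypothesis; the result is statistically significant at the 0.1 level.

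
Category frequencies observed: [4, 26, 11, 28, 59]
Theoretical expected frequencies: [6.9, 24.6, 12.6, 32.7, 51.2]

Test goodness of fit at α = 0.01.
Chi-square goodness of fit test:
H₀: observed counts match expected distribution
H₁: observed counts differ from expected distribution
df = k - 1 = 4
χ² = Σ(O - E)²/E
   = (4 - 6.9)²/6.9 + (26 - 24.6)²/24.6 + (11 - 12.6)²/12.6 + (28 - 32.7)²/32.7 + (59 - 51.2)²/51.2
   = 1.219 + 0.080 + 0.203 + 0.676 + 1.188
   = 3.37
p-value = 0.4986

Since p-value > α = 0.01, we fail to reject H₀.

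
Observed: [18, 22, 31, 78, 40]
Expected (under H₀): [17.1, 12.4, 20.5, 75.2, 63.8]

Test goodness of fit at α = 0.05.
Chi-square goodness of fit test:
H₀: observed counts match expected distribution
H₁: observed counts differ from expected distribution
df = k - 1 = 4
χ² = Σ(O - E)²/E
   = (18 - 17.1)²/17.1 + (22 - 12.4)²/12.4 + (31 - 20.5)²/20.5 + (78 - 75.2)²/75.2 + (40 - 63.8)²/63.8
   = 0.047 + 7.432 + 5.378 + 0.104 + 8.878
   = 21.84
p-value = 0.0002

Since p-value < α = 0.05, we reject H₀.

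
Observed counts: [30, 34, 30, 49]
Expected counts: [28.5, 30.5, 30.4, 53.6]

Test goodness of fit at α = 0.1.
Chi-square goodness of fit test:
H₀: observed counts match expected distribution
H₁: observed counts differ from expected distribution
df = k - 1 = 3
χ² = Σ(O - E)²/E
   = (30 - 28.5)²/28.5 + (34 - 30.5)²/30.5 + (30 - 30.4)²/30.4 + (49 - 53.6)²/53.6
   = 0.079 + 0.402 + 0.005 + 0.395
   = 0.88
p-value = 0.8301

Since p-value > α = 0.1, we fail to reject H₀.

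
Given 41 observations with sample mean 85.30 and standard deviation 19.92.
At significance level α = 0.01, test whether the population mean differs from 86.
One-sample t-test:
H₀: μ = 86
H₁: μ ≠ 86
df = n - 1 = 40
t = (x̄ - μ₀) / (s/√n) = (85.30 - 86) / (19.92/√41) = -0.225
p-value = 0.8231

Since p-value > α = 0.01, we fail to reject H₀.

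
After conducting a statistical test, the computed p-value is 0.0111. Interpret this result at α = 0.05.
Since p = 0.0111 < α = 0.05, reject H₀.
There is sufficient evidence to reject the null hypothesis; the result is statistically significant at the 0.05 level.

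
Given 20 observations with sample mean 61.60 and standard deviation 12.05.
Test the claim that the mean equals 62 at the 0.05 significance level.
One-sample t-test:
H₀: μ = 62
H₁: μ ≠ 62
df = n - 1 = 19
t = (x̄ - μ₀) / (s/√n) = (61.60 - 62) / (12.05/√20) = -0.148
p-value = 0.8835

Since p-value > α = 0.05, we fail to reject H₀.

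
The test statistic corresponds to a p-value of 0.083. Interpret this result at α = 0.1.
Since p = 0.083 < α = 0.1, reject H₀.
There is sufficient evidence to reject the null hypothesis; the result is statistically significant at the 0.1 level.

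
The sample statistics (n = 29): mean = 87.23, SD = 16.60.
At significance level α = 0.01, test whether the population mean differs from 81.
One-sample t-test:
H₀: μ = 81
H₁: μ ≠ 81
df = n - 1 = 28
t = (x̄ - μ₀) / (s/√n) = (87.23 - 81) / (16.60/√29) = 2.021
p-value = 0.0529

Since p-value > α = 0.01, we fail to reject H₀.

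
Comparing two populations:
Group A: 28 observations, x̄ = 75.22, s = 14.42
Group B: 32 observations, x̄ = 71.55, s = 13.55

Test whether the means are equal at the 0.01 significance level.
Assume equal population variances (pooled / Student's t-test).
Student's two-sample t-test (equal variances):
H₀: μ₁ = μ₂
H₁: μ₁ ≠ μ₂
df = n₁ + n₂ - 2 = 58
Pooled variance s_p² = [(n₁-1)s₁² + (n₂-1)s₂²] / (n₁ + n₂ - 2) = [(27)(14.42²) + (31)(13.55²)] / 58 = 194.9304
SE = √(s_p²(1/n₁ + 1/n₂)) = √(194.9304 × (1/28 + 1/32)) = 3.6129
t = (x̄₁ - x̄₂) / SE = (75.22 - 71.55) / 3.6129 = 3.67 / 3.6129 = 1.016
p-value = 0.3139

Since p-value > α = 0.01, we fail to reject H₀.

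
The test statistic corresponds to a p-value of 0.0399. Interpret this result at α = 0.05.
Since p = 0.0399 < α = 0.05, reject H₀.
There is sufficient evidence to reject the null hypothesis; the result is statistically significant at the 0.05 level.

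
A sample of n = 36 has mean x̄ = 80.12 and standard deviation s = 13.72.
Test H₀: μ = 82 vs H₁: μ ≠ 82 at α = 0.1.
One-sample t-test:
H₀: μ = 82
H₁: μ ≠ 82
df = n - 1 = 35
t = (x̄ - μ₀) / (s/√n) = (80.12 - 82) / (13.72/√36) = -0.822
p-value = 0.4166

Since p-value > α = 0.1, we fail to reject H₀.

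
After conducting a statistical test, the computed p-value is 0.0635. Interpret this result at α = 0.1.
Since p = 0.0635 < α = 0.1, reject H₀.
There is sufficient evidence to reject the null hypothesis; the result is statistically significant at the 0.1 level.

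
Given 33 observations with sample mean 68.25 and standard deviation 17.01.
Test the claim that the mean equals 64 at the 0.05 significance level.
One-sample t-test:
H₀: μ = 64
H₁: μ ≠ 64
df = n - 1 = 32
t = (x̄ - μ₀) / (s/√n) = (68.25 - 64) / (17.01/√33) = 1.435
p-value = 0.1609

Since p-value > α = 0.05, we fail to reject H₀.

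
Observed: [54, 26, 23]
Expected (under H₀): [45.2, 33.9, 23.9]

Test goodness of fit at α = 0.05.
Chi-square goodness of fit test:
H₀: observed counts match expected distribution
H₁: observed counts differ from expected distribution
df = k - 1 = 2
χ² = Σ(O - E)²/E
   = (54 - 45.2)²/45.2 + (26 - 33.9)²/33.9 + (23 - 23.9)²/23.9
   = 1.713 + 1.841 + 0.034
   = 3.59
p-value = 0.1663

Since p-value > α = 0.05, we fail to reject H₀.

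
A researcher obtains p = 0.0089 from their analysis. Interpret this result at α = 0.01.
Since p = 0.0089 < α = 0.01, reject H₀.
There is sufficient evidence to reject the null hypothesis; the result is statistically significant at the 0.01 level.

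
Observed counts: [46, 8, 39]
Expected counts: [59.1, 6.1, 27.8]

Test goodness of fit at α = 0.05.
Chi-square goodness of fit test:
H₀: observed counts match expected distribution
H₁: observed counts differ from expected distribution
df = k - 1 = 2
χ² = Σ(O - E)²/E
   = (46 - 59.1)²/59.1 + (8 - 6.1)²/6.1 + (39 - 27.8)²/27.8
   = 2.904 + 0.592 + 4.512
   = 8.01
p-value = 0.0182

Since p-value < α = 0.05, we reject H₀.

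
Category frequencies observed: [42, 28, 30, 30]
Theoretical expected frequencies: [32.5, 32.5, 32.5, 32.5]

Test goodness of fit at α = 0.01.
Chi-square goodness of fit test:
H₀: observed counts match expected distribution
H₁: observed counts differ from expected distribution
df = k - 1 = 3
χ² = Σ(O - E)²/E
   = (42 - 32.5)²/32.5 + (28 - 32.5)²/32.5 + (30 - 32.5)²/32.5 + (30 - 32.5)²/32.5
   = 2.777 + 0.623 + 0.192 + 0.192
   = 3.78
p-value = 0.2857

Since p-value > α = 0.01, we fail to reject H₀.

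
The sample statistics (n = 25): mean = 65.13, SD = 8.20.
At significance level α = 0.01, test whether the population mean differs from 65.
One-sample t-test:
H₀: μ = 65
H₁: μ ≠ 65
df = n - 1 = 24
t = (x̄ - μ₀) / (s/√n) = (65.13 - 65) / (8.20/√25) = 0.079
p-value = 0.9375

Since p-value > α = 0.01, we fail to reject H₀.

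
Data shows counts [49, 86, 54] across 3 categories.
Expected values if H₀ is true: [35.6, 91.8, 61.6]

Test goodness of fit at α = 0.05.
Chi-square goodness of fit test:
H₀: observed counts match expected distribution
H₁: observed counts differ from expected distribution
df = k - 1 = 2
χ² = Σ(O - E)²/E
   = (49 - 35.6)²/35.6 + (86 - 91.8)²/91.8 + (54 - 61.6)²/61.6
   = 5.044 + 0.366 + 0.938
   = 6.35
p-value = 0.0418

Since p-value < α = 0.05, we reject H₀.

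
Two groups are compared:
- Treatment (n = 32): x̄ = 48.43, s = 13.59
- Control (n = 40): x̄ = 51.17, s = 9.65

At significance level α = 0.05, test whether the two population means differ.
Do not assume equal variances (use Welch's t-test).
Welch's two-sample t-test:
H₀: μ₁ = μ₂
H₁: μ₁ ≠ μ₂
s₁²/n₁ = 13.59²/32 = 5.7715,  s₂²/n₂ = 9.65²/40 = 2.3281
SE = √(s₁²/n₁ + s₂²/n₂) = √(5.7715 + 2.3281) = 2.8460
df (Welch-Satterthwaite) = (s₁²/n₁ + s₂²/n₂)² / [(s₁²/n₁)²/(n₁-1) + (s₂²/n₂)²/(n₂-1)] ≈ 54.06
t = (x̄₁ - x̄₂) / SE = (48.43 - 51.17) / 2.8460 = -2.74 / 2.8460 = -0.963
p-value = 0.3400

Since p-value > α = 0.05, we fail to reject H₀.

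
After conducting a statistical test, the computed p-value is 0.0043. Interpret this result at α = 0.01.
Since p = 0.0043 < α = 0.01, reject H₀.
There is sufficient evidence to reject the null hypothesis; the result is statistically significant at the 0.01 level.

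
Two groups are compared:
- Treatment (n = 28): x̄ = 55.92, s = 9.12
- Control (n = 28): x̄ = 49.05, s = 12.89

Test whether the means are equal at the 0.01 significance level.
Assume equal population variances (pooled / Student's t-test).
Student's two-sample t-test (equal variances):
H₀: μ₁ = μ₂
H₁: μ₁ ≠ μ₂
df = n₁ + n₂ - 2 = 54
Pooled variance s_p² = [(n₁-1)s₁² + (n₂-1)s₂²] / (n₁ + n₂ - 2) = [(27)(9.12²) + (27)(12.89²)] / 54 = 124.6633
SE = √(s_p²(1/n₁ + 1/n₂)) = √(124.6633 × (1/28 + 1/28)) = 2.9840
t = (x̄₁ - x̄₂) / SE = (55.92 - 49.05) / 2.9840 = 6.87 / 2.9840 = 2.302
p-value = 0.0252

Since p-value > α = 0.01, we fail to reject H₀.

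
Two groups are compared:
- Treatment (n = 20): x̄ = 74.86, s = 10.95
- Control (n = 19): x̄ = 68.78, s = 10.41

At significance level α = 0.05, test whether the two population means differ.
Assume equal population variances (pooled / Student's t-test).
Student's two-sample t-test (equal variances):
H₀: μ₁ = μ₂
H₁: μ₁ ≠ μ₂
df = n₁ + n₂ - 2 = 37
Pooled variance s_p² = [(n₁-1)s₁² + (n₂-1)s₂²] / (n₁ + n₂ - 2) = [(19)(10.95²) + (18)(10.41²)] / 37 = 114.2912
SE = √(s_p²(1/n₁ + 1/n₂)) = √(114.2912 × (1/20 + 1/19)) = 3.4249
t = (x̄₁ - x̄₂) / SE = (74.86 - 68.78) / 3.4249 = 6.08 / 3.4249 = 1.775
p-value = 0.0841

Since p-value > α = 0.05, we fail to reject H₀.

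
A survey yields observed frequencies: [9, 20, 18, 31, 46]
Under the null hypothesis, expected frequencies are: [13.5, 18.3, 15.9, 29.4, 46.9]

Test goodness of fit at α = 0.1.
Chi-square goodness of fit test:
H₀: observed counts match expected distribution
H₁: observed counts differ from expected distribution
df = k - 1 = 4
χ² = Σ(O - E)²/E
   = (9 - 13.5)²/13.5 + (20 - 18.3)²/18.3 + (18 - 15.9)²/15.9 + (31 - 29.4)²/29.4 + (46 - 46.9)²/46.9
   = 1.500 + 0.158 + 0.277 + 0.087 + 0.017
   = 2.04
p-value = 0.7285

Since p-value > α = 0.1, we fail to reject H₀.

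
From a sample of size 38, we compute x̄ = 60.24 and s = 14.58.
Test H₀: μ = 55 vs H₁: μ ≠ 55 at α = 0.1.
One-sample t-test:
H₀: μ = 55
H₁: μ ≠ 55
df = n - 1 = 37
t = (x̄ - μ₀) / (s/√n) = (60.24 - 55) / (14.58/√38) = 2.215
p-value = 0.0330

Since p-value < α = 0.1, we reject H₀.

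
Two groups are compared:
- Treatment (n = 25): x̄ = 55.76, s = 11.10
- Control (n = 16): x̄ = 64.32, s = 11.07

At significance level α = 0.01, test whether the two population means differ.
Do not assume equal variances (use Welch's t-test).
Welch's two-sample t-test:
H₀: μ₁ = μ₂
H₁: μ₁ ≠ μ₂
s₁²/n₁ = 11.10²/25 = 4.9284,  s₂²/n₂ = 11.07²/16 = 7.6591
SE = √(s₁²/n₁ + s₂²/n₂) = √(4.9284 + 7.6591) = 3.5479
df (Welch-Satterthwaite) = (s₁²/n₁ + s₂²/n₂)² / [(s₁²/n₁)²/(n₁-1) + (s₂²/n₂)²/(n₂-1)] ≈ 32.19
t = (x̄₁ - x̄₂) / SE = (55.76 - 64.32) / 3.5479 = -8.56 / 3.5479 = -2.413
p-value = 0.0217

Since p-value > α = 0.01, we fail to reject H₀.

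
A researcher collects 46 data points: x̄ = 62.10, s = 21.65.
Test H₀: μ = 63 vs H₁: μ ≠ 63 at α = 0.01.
One-sample t-test:
H₀: μ = 63
H₁: μ ≠ 63
df = n - 1 = 45
t = (x̄ - μ₀) / (s/√n) = (62.10 - 63) / (21.65/√46) = -0.282
p-value = 0.7793

Since p-value > α = 0.01, we fail to reject H₀.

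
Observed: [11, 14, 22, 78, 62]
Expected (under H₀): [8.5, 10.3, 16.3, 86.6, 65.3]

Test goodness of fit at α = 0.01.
Chi-square goodness of fit test:
H₀: observed counts match expected distribution
H₁: observed counts differ from expected distribution
df = k - 1 = 4
χ² = Σ(O - E)²/E
   = (11 - 8.5)²/8.5 + (14 - 10.3)²/10.3 + (22 - 16.3)²/16.3 + (78 - 86.6)²/86.6 + (62 - 65.3)²/65.3
   = 0.735 + 1.329 + 1.993 + 0.854 + 0.167
   = 5.08
p-value = 0.2793

Since p-value > α = 0.01, we fail to reject H₀.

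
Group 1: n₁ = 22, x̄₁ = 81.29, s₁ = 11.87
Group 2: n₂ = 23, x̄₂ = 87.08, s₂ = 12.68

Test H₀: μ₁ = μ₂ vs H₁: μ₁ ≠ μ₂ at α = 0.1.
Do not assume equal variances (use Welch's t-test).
Welch's two-sample t-test:
H₀: μ₁ = μ₂
H₁: μ₁ ≠ μ₂
s₁²/n₁ = 11.87²/22 = 6.4044,  s₂²/n₂ = 12.68²/23 = 6.9905
SE = √(s₁²/n₁ + s₂²/n₂) = √(6.4044 + 6.9905) = 3.6599
df (Welch-Satterthwaite) = (s₁²/n₁ + s₂²/n₂)² / [(s₁²/n₁)²/(n₁-1) + (s₂²/n₂)²/(n₂-1)] ≈ 42.98
t = (x̄₁ - x̄₂) / SE = (81.29 - 87.08) / 3.6599 = -5.79 / 3.6599 = -1.582
p-value = 0.1210

Since p-value > α = 0.1, we fail to reject H₀.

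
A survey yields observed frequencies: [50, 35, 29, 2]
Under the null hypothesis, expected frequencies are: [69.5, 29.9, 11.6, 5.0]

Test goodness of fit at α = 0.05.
Chi-square goodness of fit test:
H₀: observed counts match expected distribution
H₁: observed counts differ from expected distribution
df = k - 1 = 3
χ² = Σ(O - E)²/E
   = (50 - 69.5)²/69.5 + (35 - 29.9)²/29.9 + (29 - 11.6)²/11.6 + (2 - 5.0)²/5.0
   = 5.471 + 0.870 + 26.100 + 1.800
   = 34.24
p-value < 0.0001

Since p-value < α = 0.05, we reject H₀.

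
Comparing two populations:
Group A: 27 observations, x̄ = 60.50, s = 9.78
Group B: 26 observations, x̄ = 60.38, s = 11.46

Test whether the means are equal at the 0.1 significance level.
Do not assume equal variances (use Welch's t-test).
Welch's two-sample t-test:
H₀: μ₁ = μ₂
H₁: μ₁ ≠ μ₂
s₁²/n₁ = 9.78²/27 = 3.5425,  s₂²/n₂ = 11.46²/26 = 5.0512
SE = √(s₁²/n₁ + s₂²/n₂) = √(3.5425 + 5.0512) = 2.9315
df (Welch-Satterthwaite) = (s₁²/n₁ + s₂²/n₂)² / [(s₁²/n₁)²/(n₁-1) + (s₂²/n₂)²/(n₂-1)] ≈ 49.13
t = (x̄₁ - x̄₂) / SE = (60.50 - 60.38) / 2.9315 = 0.12 / 2.9315 = 0.041
p-value = 0.9675

Since p-value > α = 0.1, we fail to reject H₀.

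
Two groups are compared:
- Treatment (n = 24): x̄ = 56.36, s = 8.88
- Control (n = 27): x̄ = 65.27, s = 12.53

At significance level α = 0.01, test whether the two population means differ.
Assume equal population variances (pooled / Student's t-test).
Student's two-sample t-test (equal variances):
H₀: μ₁ = μ₂
H₁: μ₁ ≠ μ₂
df = n₁ + n₂ - 2 = 49
Pooled variance s_p² = [(n₁-1)s₁² + (n₂-1)s₂²] / (n₁ + n₂ - 2) = [(23)(8.88²) + (26)(12.53²)] / 49 = 120.3199
SE = √(s_p²(1/n₁ + 1/n₂)) = √(120.3199 × (1/24 + 1/27)) = 3.0773
t = (x̄₁ - x̄₂) / SE = (56.36 - 65.27) / 3.0773 = -8.91 / 3.0773 = -2.895
p-value = 0.0056

Since p-value < α = 0.01, we reject H₀.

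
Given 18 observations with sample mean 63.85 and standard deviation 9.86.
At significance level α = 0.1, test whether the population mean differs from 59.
One-sample t-test:
H₀: μ = 59
H₁: μ ≠ 59
df = n - 1 = 17
t = (x̄ - μ₀) / (s/√n) = (63.85 - 59) / (9.86/√18) = 2.087
p-value = 0.0523

Since p-value < α = 0.1, we reject H₀.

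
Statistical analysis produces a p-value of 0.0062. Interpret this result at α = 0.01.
Since p = 0.0062 < α = 0.01, reject H₀.
There is sufficient evidence to reject the null hypothesis; the result is statistically significant at the 0.01 level.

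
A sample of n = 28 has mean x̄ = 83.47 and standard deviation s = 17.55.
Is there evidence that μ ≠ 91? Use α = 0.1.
One-sample t-test:
H₀: μ = 91
H₁: μ ≠ 91
df = n - 1 = 27
t = (x̄ - μ₀) / (s/√n) = (83.47 - 91) / (17.55/√28) = -2.270
p-value = 0.0314

Since p-value < α = 0.1, we reject H₀.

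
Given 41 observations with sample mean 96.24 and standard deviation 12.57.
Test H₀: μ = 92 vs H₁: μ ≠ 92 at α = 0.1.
One-sample t-test:
H₀: μ = 92
H₁: μ ≠ 92
df = n - 1 = 40
t = (x̄ - μ₀) / (s/√n) = (96.24 - 92) / (12.57/√41) = 2.160
p-value = 0.0368

Since p-value < α = 0.1, we reject H₀.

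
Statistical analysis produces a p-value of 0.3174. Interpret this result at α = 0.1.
Since p = 0.3174 > α = 0.1, fail to reject H₀.
There is insufficient evidence to reject the null hypothesis; the result is not statistically significant at the 0.1 level.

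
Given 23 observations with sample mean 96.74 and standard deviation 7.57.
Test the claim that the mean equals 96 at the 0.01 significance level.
One-sample t-test:
H₀: μ = 96
H₁: μ ≠ 96
df = n - 1 = 22
t = (x̄ - μ₀) / (s/√n) = (96.74 - 96) / (7.57/√23) = 0.469
p-value = 0.6438

Since p-value > α = 0.01, we fail to reject H₀.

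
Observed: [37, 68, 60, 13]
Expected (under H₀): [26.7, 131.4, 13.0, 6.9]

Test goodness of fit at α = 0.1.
Chi-square goodness of fit test:
H₀: observed counts match expected distribution
H₁: observed counts differ from expected distribution
df = k - 1 = 3
χ² = Σ(O - E)²/E
   = (37 - 26.7)²/26.7 + (68 - 131.4)²/131.4 + (60 - 13.0)²/13.0 + (13 - 6.9)²/6.9
   = 3.973 + 30.590 + 169.923 + 5.393
   = 209.88
p-value < 0.0001

Since p-value < α = 0.1, we reject H₀.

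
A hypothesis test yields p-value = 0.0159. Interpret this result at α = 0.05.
Since p = 0.0159 < α = 0.05, reject H₀.
There is sufficient evidence to reject the null hypothesis; the result is statistically significant at the 0.05 level.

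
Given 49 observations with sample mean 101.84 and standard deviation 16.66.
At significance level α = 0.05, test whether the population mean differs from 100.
One-sample t-test:
H₀: μ = 100
H₁: μ ≠ 100
df = n - 1 = 48
t = (x̄ - μ₀) / (s/√n) = (101.84 - 100) / (16.66/√49) = 0.773
p-value = 0.4432

Since p-value > α = 0.05, we fail to reject H₀.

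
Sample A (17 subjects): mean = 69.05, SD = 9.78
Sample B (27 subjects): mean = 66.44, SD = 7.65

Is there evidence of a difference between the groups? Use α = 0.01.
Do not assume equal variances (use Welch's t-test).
Welch's two-sample t-test:
H₀: μ₁ = μ₂
H₁: μ₁ ≠ μ₂
s₁²/n₁ = 9.78²/17 = 5.6264,  s₂²/n₂ = 7.65²/27 = 2.1675
SE = √(s₁²/n₁ + s₂²/n₂) = √(5.6264 + 2.1675) = 2.7918
df (Welch-Satterthwaite) = (s₁²/n₁ + s₂²/n₂)² / [(s₁²/n₁)²/(n₁-1) + (s₂²/n₂)²/(n₂-1)] ≈ 28.13
t = (x̄₁ - x̄₂) / SE = (69.05 - 66.44) / 2.7918 = 2.61 / 2.7918 = 0.935
p-value = 0.3578

Since p-value > α = 0.01, we fail to reject H₀.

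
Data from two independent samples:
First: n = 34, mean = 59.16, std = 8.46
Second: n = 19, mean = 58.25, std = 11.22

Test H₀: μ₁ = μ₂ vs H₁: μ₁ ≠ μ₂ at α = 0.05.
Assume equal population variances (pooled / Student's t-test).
Student's two-sample t-test (equal variances):
H₀: μ₁ = μ₂
H₁: μ₁ ≠ μ₂
df = n₁ + n₂ - 2 = 51
Pooled variance s_p² = [(n₁-1)s₁² + (n₂-1)s₂²] / (n₁ + n₂ - 2) = [(33)(8.46²) + (18)(11.22²)] / 51 = 90.7422
SE = √(s_p²(1/n₁ + 1/n₂)) = √(90.7422 × (1/34 + 1/19)) = 2.7285
t = (x̄₁ - x̄₂) / SE = (59.16 - 58.25) / 2.7285 = 0.91 / 2.7285 = 0.334
p-value = 0.7401

Since p-value > α = 0.05, we fail to reject H₀.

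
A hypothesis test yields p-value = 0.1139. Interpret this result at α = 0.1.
Since p = 0.1139 > α = 0.1, fail to reject H₀.
There is insufficient evidence to reject the null hypothesis; the result is not statistically significant at the 0.1 level.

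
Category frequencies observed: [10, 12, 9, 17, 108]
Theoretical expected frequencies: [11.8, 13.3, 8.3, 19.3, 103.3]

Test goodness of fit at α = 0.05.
Chi-square goodness of fit test:
H₀: observed counts match expected distribution
H₁: observed counts differ from expected distribution
df = k - 1 = 4
χ² = Σ(O - E)²/E
   = (10 - 11.8)²/11.8 + (12 - 13.3)²/13.3 + (9 - 8.3)²/8.3 + (17 - 19.3)²/19.3 + (108 - 103.3)²/103.3
   = 0.275 + 0.127 + 0.059 + 0.274 + 0.214
   = 0.95
p-value = 0.9175

Since p-value > α = 0.05, we fail to reject H₀.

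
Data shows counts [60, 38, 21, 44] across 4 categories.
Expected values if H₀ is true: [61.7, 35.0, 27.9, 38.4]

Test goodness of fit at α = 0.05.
Chi-square goodness of fit test:
H₀: observed counts match expected distribution
H₁: observed counts differ from expected distribution
df = k - 1 = 3
χ² = Σ(O - E)²/E
   = (60 - 61.7)²/61.7 + (38 - 35.0)²/35.0 + (21 - 27.9)²/27.9 + (44 - 38.4)²/38.4
   = 0.047 + 0.257 + 1.706 + 0.817
   = 2.83
p-value = 0.4191

Since p-value > α = 0.05, we fail to reject H₀.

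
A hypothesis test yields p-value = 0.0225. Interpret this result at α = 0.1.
Since p = 0.0225 < α = 0.1, reject H₀.
There is sufficient evidence to reject the null hypothesis; the result is statistically significant at the 0.1 level.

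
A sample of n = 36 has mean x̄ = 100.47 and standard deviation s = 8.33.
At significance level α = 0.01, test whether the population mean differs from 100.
One-sample t-test:
H₀: μ = 100
H₁: μ ≠ 100
df = n - 1 = 35
t = (x̄ - μ₀) / (s/√n) = (100.47 - 100) / (8.33/√36) = 0.339
p-value = 0.7370

Since p-value > α = 0.01, we fail to reject H₀.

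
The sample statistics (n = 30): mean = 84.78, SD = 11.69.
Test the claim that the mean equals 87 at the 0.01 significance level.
One-sample t-test:
H₀: μ = 87
H₁: μ ≠ 87
df = n - 1 = 29
t = (x̄ - μ₀) / (s/√n) = (84.78 - 87) / (11.69/√30) = -1.040
p-value = 0.3069

Since p-value > α = 0.01, we fail to reject H₀.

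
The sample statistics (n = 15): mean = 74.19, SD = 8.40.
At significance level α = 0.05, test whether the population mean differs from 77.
One-sample t-test:
H₀: μ = 77
H₁: μ ≠ 77
df = n - 1 = 14
t = (x̄ - μ₀) / (s/√n) = (74.19 - 77) / (8.40/√15) = -1.296
p-value = 0.2161

Since p-value > α = 0.05, we fail to reject H₀.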